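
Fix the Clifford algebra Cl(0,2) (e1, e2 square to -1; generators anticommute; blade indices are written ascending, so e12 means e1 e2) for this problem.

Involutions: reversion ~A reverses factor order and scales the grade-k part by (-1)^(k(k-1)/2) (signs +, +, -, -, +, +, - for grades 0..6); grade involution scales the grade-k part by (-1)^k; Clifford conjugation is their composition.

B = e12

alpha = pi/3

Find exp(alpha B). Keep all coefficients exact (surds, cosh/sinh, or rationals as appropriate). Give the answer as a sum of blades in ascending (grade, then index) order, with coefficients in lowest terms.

B^2 = (1)^2*(e12)^2 = 1*(-1) = -1 (a basis 2-blade squares to minus the product of its generators' squares).
B^2 = -1 — circular case — the even/odd split gives cos and sin: l = 1, alpha*l = pi/3, so exp(alpha B) = cos(pi/3) + (sin(pi/3)/1)*B = 1/2 + (sqrt(3)/2)*B.
Answer: 1/2 + sqrt(3)/2*e12


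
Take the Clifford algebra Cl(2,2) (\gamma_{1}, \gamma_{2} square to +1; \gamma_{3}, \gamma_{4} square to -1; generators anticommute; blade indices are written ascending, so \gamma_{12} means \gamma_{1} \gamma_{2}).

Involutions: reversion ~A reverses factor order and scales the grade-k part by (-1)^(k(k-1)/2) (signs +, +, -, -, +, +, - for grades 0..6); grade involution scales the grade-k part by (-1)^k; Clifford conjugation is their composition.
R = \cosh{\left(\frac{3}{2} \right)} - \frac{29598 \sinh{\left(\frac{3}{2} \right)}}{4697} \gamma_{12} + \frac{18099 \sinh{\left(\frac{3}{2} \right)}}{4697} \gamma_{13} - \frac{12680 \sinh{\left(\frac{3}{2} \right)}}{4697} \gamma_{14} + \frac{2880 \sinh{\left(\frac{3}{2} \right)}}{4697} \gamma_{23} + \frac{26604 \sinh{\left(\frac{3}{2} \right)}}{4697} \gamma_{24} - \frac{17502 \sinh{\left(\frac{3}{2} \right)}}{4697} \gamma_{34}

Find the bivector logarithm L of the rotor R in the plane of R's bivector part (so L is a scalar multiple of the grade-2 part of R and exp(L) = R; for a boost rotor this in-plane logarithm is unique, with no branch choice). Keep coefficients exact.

The scalar part of R is \cosh{\left(\frac{3}{2} \right)}, which determines |rapidity| via cosh; the sign lives in the bivector part, and pairing them (bivector part over sinh of the rapidity = the plane) gives the unique in-plane L = rapidity * plane.
Concretely: cosh(rapidity) = \cosh{\left(\frac{3}{2} \right)} gives rapidity = ±\frac{3}{2}, and since rapidity/sinh(rapidity) is even the sign is immaterial: L = (rapidity/sinh(rapidity)) * <R>_2 = (\frac{3}{2 \sinh{\left(\frac{3}{2} \right)}}) * <R>_2.
Answer: - \frac{44397}{4697} \gamma_{12} + \frac{54297}{9394} \gamma_{13} - \frac{19020}{4697} \gamma_{14} + \frac{4320}{4697} \gamma_{23} + \frac{39906}{4697} \gamma_{24} - \frac{26253}{4697} \gamma_{34}


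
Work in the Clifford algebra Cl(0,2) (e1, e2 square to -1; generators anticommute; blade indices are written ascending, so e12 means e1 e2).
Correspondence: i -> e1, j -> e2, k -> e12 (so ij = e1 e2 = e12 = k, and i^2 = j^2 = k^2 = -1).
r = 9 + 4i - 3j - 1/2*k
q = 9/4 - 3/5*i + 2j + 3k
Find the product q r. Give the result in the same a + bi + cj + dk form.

In blades: q = 9/4 - 3/5*e1 + 2*e2 + 3*e12, r = 9 + 4*e1 - 3*e2 - 1/2*e12.
Distribute q over r term by term (generator squares from the signature, products reordered to ascending indices): (9/4)*r = 81/4 + 9*e1 - 27/4*e2 - 9/8*e12; (-3/5*e1)*r = 12/5 - 27/5*e1 - 3/10*e2 + 9/5*e12; (2*e2)*r = 6 - e1 + 18*e2 - 8*e12; (3*e12)*r = 3/2 + 9*e1 + 12*e2 + 27*e12.
Sum: 603/20 + 58/5*e1 + 459/20*e2 + 787/40*e12; translating back through the correspondence:
Answer: 603/20 + 58/5*i + 459/20*j + 787/40*k


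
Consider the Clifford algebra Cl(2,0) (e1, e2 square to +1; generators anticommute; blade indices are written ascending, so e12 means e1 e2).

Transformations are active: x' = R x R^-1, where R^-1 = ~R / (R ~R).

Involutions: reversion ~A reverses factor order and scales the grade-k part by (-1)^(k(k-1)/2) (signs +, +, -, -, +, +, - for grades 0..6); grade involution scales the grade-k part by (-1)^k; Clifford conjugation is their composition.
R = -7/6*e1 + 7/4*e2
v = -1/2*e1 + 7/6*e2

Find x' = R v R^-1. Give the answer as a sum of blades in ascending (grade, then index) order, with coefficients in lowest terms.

~R = -7/6*e1 + 7/4*e2, and R ~R = 637/144, so R^-1 = ~R / (637/144).
R v = 21/8 - 35/72*e12
Answer: -23/26*e1 + 71/78*e2


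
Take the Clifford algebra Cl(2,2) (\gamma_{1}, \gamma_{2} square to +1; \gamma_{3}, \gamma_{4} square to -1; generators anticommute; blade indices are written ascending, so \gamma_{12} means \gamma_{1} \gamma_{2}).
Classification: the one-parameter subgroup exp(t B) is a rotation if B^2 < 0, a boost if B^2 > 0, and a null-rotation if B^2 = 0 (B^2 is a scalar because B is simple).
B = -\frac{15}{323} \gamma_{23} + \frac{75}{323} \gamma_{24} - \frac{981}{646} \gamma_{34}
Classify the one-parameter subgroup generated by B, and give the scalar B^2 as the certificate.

B^2 term by term: the squares give (-\frac{15}{323})^2*(\gamma_{23})^2 + (\frac{75}{323})^2*(\gamma_{24})^2 + (-\frac{981}{646})^2*(\gamma_{34})^2 = \frac{225}{104329}*(+1) + \frac{5625}{104329}*(+1) + \frac{962361}{417316}*(-1) = -\frac{9}{4} (each basis 2-blade squares to minus the product of its generators' squares); cross terms between blades sharing an index anticommute and cancel. So B^2 = -\frac{9}{4}.
Answer: rotation, certificate B^2 = -\frac{9}{4}. Check the certificate: B^2 = -\frac{9}{4}, and that sign is decisive whatever form B takes.


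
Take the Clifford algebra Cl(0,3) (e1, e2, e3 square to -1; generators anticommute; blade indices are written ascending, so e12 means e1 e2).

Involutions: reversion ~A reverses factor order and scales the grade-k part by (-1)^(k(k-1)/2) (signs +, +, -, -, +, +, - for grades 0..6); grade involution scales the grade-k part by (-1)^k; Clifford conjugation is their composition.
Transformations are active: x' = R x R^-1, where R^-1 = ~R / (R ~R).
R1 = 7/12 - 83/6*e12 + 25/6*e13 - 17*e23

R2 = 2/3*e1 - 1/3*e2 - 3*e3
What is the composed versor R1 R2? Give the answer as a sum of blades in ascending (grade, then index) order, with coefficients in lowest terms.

Distribute over the terms of R2 (each basis-blade product reordered to ascending indices, repeated generators contracted through their squares):
R1 (2/3*e1) = 7/18*e1 - 83/9*e2 + 25/9*e3 - 34/3*e123
R1 (-1/3*e2) = -83/18*e1 - 7/36*e2 + 17/3*e3 + 25/18*e123
R1 (-3*e3) = 25/2*e1 - 51*e2 - 7/4*e3 + 83/2*e123
Summing the partial products and collecting blades:
Answer: 149/18*e1 - 725/12*e2 + 241/36*e3 + 284/9*e123


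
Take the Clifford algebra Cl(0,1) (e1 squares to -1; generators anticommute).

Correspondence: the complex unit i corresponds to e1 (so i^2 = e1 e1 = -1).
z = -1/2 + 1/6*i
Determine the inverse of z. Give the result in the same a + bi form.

In blades: z = -1/2 + 1/6*e1.
With qbar = -1/2 - 1/6*e1 (scalar fixed, mapped units negated), z qbar = 5/18 (the sum of squared coefficients), so z^-1 = qbar / (5/18) = -9/5 - 3/5*e1; translating back:
Answer: -9/5 - 3/5*i


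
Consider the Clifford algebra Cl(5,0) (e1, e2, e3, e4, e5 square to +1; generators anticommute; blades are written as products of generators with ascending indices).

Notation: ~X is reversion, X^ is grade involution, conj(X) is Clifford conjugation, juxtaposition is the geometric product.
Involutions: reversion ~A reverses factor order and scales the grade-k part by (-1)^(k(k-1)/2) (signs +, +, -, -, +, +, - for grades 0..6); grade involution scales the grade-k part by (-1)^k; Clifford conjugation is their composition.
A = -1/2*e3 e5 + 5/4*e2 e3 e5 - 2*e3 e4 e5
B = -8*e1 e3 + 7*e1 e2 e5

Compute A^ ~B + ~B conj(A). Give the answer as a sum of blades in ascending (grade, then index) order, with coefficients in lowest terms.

first term: -35/4*e1 e3 + 4*e1 e5 + 7/2*e1 e2 e3 - 10*e1 e2 e5 - 16*e1 e4 e5 - 14*e1 e2 e3 e4
second term: -35/4*e1 e3 + 4*e1 e5 + 7/2*e1 e2 e3 - 10*e1 e2 e5 - 16*e1 e4 e5 + 14*e1 e2 e3 e4
Answer: -35/2*e1 e3 + 8*e1 e5 + 7*e1 e2 e3 - 20*e1 e2 e5 - 32*e1 e4 e5


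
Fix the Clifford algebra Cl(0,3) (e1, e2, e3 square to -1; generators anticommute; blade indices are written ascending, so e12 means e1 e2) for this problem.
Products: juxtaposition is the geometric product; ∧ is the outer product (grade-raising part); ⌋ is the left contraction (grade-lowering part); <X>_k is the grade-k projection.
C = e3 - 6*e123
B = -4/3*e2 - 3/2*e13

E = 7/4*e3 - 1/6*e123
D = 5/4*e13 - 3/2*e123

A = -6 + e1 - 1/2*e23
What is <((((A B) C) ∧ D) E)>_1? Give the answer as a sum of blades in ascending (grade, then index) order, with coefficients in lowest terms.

step 1: 8*e2 + 13/6*e3 - 25/12*e12 + 9*e13
step 2: -13/6 - 9*e1 - 54*e2 - 25/2*e3 + 13*e12 - 48*e13 + 8*e23 - 25/12*e123
step 3: -65/24*e13 + 283/4*e123
step 4: -283/24 + 455/96*e1 + 65/144*e2 - 1981/16*e12
step 5: 455/96*e1 + 65/144*e2
Answer: 455/96*e1 + 65/144*e2


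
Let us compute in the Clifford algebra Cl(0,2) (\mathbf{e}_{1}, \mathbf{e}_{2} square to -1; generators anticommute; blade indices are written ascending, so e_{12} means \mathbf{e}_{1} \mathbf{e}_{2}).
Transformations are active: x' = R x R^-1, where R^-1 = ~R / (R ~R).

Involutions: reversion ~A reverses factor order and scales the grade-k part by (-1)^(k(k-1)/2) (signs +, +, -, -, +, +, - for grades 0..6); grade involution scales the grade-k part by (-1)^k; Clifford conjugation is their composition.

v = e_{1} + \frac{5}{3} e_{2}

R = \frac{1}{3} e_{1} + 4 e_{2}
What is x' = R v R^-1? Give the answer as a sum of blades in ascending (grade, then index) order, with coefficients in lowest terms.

~R = \frac{1}{3} e_{1} + 4 e_{2}, and R ~R = -\frac{145}{9}, so R^-1 = ~R / (-\frac{145}{9}).
R v = -7 - \frac{31}{9} e_{12}
Answer: -\frac{103}{145} e_{1} + \frac{787}{435} e_{2}


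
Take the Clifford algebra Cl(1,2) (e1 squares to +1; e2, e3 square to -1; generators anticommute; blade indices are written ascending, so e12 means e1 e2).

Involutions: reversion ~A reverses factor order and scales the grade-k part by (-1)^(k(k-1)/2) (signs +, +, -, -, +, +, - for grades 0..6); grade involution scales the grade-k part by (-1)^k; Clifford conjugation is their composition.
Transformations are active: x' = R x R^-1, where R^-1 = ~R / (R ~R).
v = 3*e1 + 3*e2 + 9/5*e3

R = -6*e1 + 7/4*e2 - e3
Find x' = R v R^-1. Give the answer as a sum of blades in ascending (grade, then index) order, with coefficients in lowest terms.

~R = -6*e1 + 7/4*e2 - e3, and R ~R = 511/16, so R^-1 = ~R / (511/16).
R v = -429/20 - 93/4*e12 - 39/5*e13 + 123/20*e23
Answer: 12927/2555*e1 - 1953/365*e2 - 1167/2555*e3


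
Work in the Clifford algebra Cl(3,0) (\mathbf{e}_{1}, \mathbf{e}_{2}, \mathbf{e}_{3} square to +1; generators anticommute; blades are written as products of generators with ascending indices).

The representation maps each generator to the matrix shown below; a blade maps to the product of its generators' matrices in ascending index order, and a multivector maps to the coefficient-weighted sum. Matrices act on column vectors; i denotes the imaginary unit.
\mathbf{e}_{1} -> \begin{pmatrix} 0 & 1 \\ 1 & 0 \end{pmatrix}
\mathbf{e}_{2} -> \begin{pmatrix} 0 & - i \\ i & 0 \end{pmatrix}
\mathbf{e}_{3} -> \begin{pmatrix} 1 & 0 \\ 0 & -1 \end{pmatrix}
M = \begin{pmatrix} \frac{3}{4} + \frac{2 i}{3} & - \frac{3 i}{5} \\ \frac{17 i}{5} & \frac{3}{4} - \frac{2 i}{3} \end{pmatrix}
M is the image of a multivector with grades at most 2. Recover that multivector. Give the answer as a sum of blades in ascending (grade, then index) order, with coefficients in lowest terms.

Method: 1, rho(e_{1}), rho(e_{2}), rho(e_{3}) form a trace-orthogonal basis of the 2x2 complex matrices (tr(X Y) = 2 if X = Y, else 0), so M = m0*1 + m1*rho(e_{1}) + m2*rho(e_{2}) + m3*rho(e_{3}) with m0 = tr(M)/2 = \frac{3}{4}, m1 = tr(M rho(e_{1}))/2 = \frac{7 i}{5}, m2 = tr(M rho(e_{2}))/2 = 2, m3 = tr(M rho(e_{3}))/2 = \frac{2 i}{3}.
Multiplying table entries, the bivector images are rho(e_{1} e_{2}) = i*rho(e_{3}), rho(e_{1} e_{3}) = -i*rho(e_{2}), rho(e_{2} e_{3}) = i*rho(e_{1}); with real blade coefficients the real parts of m0..m3 are the coefficients of 1, e_{1}, e_{2}, e_{3} and the imaginary parts give the bivectors (e_{2} e_{3}: Im m1, e_{1} e_{3}: -Im m2, e_{1} e_{2}: Im m3).
Answer: \frac{3}{4} + 2 e_{2} + \frac{2}{3} e_{1} e_{2} + \frac{7}{5} e_{2} e_{3}


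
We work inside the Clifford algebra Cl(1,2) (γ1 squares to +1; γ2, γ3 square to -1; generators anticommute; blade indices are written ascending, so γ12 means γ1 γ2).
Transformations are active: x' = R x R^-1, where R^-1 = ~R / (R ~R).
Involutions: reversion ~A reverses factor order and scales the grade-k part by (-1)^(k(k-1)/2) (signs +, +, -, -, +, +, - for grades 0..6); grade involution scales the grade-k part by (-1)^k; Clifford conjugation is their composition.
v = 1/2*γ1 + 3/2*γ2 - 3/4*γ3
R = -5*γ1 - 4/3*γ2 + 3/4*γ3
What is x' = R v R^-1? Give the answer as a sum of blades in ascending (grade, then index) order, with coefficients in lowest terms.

~R = -5*γ1 - 4/3*γ2 + 3/4*γ3, and R ~R = 3263/144, so R^-1 = ~R / (3263/144).
R v = 1/16 - 41/6*γ12 + 27/8*γ13 - 1/8*γ23
Answer: -3443/6526*γ1 - 9837/6526*γ2 + 9843/13052*γ3


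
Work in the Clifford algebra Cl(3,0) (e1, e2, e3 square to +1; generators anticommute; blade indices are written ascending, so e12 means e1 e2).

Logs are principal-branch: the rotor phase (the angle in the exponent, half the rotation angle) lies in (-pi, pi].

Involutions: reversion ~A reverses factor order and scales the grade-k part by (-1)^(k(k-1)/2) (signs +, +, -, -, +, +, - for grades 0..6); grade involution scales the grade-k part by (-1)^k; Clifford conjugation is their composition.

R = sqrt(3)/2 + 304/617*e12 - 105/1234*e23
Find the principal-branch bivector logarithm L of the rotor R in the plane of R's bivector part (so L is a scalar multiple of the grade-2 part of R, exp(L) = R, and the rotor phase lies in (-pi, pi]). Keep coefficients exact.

The scalar part of R is sqrt(3)/2, and that scalar determines the rotor phase on the principal branch; recovering the unit plane as bivector-part over sine of the phase gives L = phase * plane.
Concretely: cos(phase) = sqrt(3)/2 gives phase = ±pi/6, and since phase/sin(phase) is even the sign is immaterial: L = (phase/sin(phase)) * <R>_2 = (pi/3) * <R>_2.
Answer: 304*pi/1851*e12 - 35*pi/1234*e23


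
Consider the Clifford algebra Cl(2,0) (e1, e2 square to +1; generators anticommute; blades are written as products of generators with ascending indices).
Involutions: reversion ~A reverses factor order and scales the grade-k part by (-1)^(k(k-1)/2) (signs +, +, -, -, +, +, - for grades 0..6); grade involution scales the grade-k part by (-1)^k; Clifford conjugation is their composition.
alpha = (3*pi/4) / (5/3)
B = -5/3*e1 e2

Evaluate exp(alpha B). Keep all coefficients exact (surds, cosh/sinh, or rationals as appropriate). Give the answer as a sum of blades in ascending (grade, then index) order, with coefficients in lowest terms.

B^2 = (-5/3)^2*(e1 e2)^2 = 25/9*(-1) = -25/9 (a basis 2-blade squares to minus the product of its generators' squares).
B^2 = -25/9 — circular case — the even/odd split gives cos and sin: l = 5/3, alpha*l = 3*pi/4, so exp(alpha B) = cos(3*pi/4) + (sin(3*pi/4)/(5/3))*B = -sqrt(2)/2 + (3*sqrt(2)/10)*B.
Answer: -sqrt(2)/2 - sqrt(2)/2*e1 e2


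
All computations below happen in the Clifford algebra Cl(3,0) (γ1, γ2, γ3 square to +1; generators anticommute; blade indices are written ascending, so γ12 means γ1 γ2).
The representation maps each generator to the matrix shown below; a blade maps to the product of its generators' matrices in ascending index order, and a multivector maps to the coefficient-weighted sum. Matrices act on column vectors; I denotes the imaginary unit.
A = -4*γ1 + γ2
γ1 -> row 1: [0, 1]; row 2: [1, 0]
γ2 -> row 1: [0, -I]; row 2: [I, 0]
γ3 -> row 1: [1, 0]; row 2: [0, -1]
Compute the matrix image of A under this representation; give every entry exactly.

M = (-4)*rho(γ1) + (1)*rho(γ2), summed entrywise:
Answer: row 1: [0, -4 - I]; row 2: [-4 + I, 0]


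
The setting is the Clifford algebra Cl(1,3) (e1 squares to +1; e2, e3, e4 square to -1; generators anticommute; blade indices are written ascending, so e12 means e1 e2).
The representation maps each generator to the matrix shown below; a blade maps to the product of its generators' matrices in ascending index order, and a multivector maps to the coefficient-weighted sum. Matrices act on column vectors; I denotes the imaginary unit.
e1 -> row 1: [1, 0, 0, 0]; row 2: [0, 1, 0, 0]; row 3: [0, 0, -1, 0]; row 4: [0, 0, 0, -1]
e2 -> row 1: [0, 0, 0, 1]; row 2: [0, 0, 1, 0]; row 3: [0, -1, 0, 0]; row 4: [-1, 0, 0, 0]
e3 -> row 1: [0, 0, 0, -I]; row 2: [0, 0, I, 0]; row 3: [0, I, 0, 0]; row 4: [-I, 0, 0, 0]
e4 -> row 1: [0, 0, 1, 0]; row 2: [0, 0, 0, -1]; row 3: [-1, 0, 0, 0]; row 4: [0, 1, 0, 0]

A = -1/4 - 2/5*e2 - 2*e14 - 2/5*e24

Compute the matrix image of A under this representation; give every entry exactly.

Bivector images (products of the table entries): rho(e14) = rho(e1)rho(e4) = row 1: [0, 0, 1, 0]; row 2: [0, 0, 0, -1]; row 3: [1, 0, 0, 0]; row 4: [0, -1, 0, 0]; rho(e24) = rho(e2)rho(e4) = row 1: [0, 1, 0, 0]; row 2: [-1, 0, 0, 0]; row 3: [0, 0, 0, 1]; row 4: [0, 0, -1, 0].
M = (-1/4)*1 + (-2/5)*rho(e2) + (-2)*rho(e14) + (-2/5)*rho(e24), summed entrywise (1 is the identity matrix):
Answer: row 1: [-1/4, -2/5, -2, -2/5]; row 2: [2/5, -1/4, -2/5, 2]; row 3: [-2, 2/5, -1/4, -2/5]; row 4: [2/5, 2, 2/5, -1/4]


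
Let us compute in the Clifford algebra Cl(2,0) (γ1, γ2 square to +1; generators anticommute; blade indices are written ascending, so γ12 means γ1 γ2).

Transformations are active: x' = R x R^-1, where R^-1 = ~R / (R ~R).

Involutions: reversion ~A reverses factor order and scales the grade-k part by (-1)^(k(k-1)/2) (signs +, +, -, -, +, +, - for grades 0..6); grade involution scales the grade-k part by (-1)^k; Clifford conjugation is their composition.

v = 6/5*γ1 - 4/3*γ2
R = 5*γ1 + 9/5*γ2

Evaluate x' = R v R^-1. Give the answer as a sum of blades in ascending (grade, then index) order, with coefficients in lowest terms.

~R = 5*γ1 + 9/5*γ2, and R ~R = 706/25, so R^-1 = ~R / (706/25).
R v = 18/5 - 662/75*γ12
Answer: 132/1765*γ1 + 1898/1059*γ2


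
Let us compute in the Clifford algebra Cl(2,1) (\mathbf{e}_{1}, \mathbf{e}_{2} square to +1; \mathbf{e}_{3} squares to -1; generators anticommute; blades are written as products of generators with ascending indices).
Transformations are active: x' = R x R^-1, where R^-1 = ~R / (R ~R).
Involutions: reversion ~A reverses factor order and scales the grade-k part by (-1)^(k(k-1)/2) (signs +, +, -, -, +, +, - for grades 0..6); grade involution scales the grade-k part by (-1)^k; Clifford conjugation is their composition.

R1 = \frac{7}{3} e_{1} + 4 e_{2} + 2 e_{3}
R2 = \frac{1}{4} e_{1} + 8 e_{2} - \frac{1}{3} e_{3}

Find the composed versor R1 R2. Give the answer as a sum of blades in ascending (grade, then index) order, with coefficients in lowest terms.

Distribute over the terms of R1 (each basis-blade product reordered to ascending indices, repeated generators contracted through their squares):
(\frac{7}{3} e_{1}) R2 = \frac{7}{12} + \frac{56}{3} e_{1} e_{2} - \frac{7}{9} e_{1} e_{3}
(4 e_{2}) R2 = 32 - e_{1} e_{2} - \frac{4}{3} e_{2} e_{3}
(2 e_{3}) R2 = \frac{2}{3} - \frac{1}{2} e_{1} e_{3} - 16 e_{2} e_{3}
Summing the partial products and collecting blades:
Answer: \frac{133}{4} + \frac{53}{3} e_{1} e_{2} - \frac{23}{18} e_{1} e_{3} - \frac{52}{3} e_{2} e_{3}


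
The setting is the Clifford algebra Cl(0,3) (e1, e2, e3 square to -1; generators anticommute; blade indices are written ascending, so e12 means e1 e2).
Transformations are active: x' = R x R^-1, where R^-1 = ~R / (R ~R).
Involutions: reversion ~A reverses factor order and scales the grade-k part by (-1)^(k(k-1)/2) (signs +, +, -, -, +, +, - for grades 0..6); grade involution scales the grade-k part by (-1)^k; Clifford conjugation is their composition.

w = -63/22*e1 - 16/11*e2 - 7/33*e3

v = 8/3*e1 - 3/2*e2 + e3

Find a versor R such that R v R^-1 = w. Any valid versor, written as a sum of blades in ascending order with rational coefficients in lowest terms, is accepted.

Sketch: the shared square -373/36 makes R = v + w = -13/66*e1 - 65/22*e2 + 26/33*e3 the natural versor; its sandwich fixes that direction, negates (v - w)/2, and sends v to w.
Answer: -13/66*e1 - 65/22*e2 + 26/33*e3


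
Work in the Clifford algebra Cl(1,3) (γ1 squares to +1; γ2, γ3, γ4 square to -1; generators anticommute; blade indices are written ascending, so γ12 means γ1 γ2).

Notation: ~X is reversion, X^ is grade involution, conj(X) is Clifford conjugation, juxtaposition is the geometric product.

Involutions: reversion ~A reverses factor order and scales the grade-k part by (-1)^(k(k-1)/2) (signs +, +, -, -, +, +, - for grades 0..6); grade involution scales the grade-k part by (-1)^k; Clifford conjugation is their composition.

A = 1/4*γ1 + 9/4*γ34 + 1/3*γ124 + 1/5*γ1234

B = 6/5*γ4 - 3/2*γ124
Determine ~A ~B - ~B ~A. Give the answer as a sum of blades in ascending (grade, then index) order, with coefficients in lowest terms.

first term: 1/2 + 12/5*γ3 + 2/5*γ12 + 3/10*γ14 + 3/8*γ24 + 627/200*γ123
second term: 1/2 - 12/5*γ3 + 2/5*γ12 - 3/10*γ14 + 3/8*γ24 - 627/200*γ123
Answer: 24/5*γ3 + 3/5*γ14 + 627/100*γ123


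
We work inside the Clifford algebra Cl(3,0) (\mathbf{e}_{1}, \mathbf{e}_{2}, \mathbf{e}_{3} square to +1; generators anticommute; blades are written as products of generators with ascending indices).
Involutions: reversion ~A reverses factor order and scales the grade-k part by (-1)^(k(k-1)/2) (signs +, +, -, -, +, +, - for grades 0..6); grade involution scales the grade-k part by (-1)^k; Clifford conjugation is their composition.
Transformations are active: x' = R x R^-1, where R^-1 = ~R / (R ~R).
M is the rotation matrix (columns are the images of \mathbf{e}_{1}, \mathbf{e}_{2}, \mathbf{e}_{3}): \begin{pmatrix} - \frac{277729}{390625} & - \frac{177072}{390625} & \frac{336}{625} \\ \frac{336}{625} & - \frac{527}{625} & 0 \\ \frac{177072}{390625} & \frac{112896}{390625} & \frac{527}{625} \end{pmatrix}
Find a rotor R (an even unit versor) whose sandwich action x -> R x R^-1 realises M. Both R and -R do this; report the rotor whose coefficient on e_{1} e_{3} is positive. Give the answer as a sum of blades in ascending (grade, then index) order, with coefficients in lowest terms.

Method: write R = a + b12*e_{1} e_{2} + b13*e_{1} e_{3} + b23*e_{2} e_{3} with a^2 + b12^2 + b13^2 + b23^2 = 1 (so R^-1 = ~R). Expanding the columns R e_j ~R gives tr M = 4a^2 - 1 and, from the antisymmetric part, M21 - M12 = -4a*b12, M13 - M31 = 4a*b13, M32 - M23 = -4a*b23.
Here tr M = -\frac{277729}{390625}, so a^2 = (1 + tr M)/4 = \frac{28224}{390625} and a = ±\frac{168}{625}. Taking a = \frac{168}{625}: M21 - M12 = \frac{387072}{390625}, M13 - M31 = \frac{32928}{390625}, M32 - M23 = \frac{112896}{390625}, giving b12 = -\frac{576}{625}, b13 = \frac{49}{625}, b23 = -\frac{168}{625}, i.e. R = \frac{168}{625} - \frac{576}{625} e_{1} e_{2} + \frac{49}{625} e_{1} e_{3} - \frac{168}{625} e_{2} e_{3}.
Its e_{1} e_{3} coefficient is already positive.
Answer: \frac{168}{625} - \frac{576}{625} e_{1} e_{2} + \frac{49}{625} e_{1} e_{3} - \frac{168}{625} e_{2} e_{3}. Uniqueness: Spin(3) -> SO(3) maps R and -R to the same rotation of trace -\frac{277729}{390625}; fixing the sign of the e_{1} e_{3} coefficient removes the ambiguity.


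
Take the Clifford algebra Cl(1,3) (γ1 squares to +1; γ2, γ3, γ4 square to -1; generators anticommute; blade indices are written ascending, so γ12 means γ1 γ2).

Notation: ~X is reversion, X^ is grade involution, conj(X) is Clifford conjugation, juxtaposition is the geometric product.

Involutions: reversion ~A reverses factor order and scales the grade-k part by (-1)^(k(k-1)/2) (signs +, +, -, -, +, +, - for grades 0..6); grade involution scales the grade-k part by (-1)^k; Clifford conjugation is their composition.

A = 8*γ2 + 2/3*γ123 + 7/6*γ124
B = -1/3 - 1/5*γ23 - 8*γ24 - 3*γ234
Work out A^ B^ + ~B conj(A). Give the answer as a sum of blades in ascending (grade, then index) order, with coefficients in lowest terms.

first term: -142/15*γ1 + 8/3*γ2 - 8/5*γ3 - 64*γ4 - 7/2*γ13 + 2*γ14 + 24*γ34 + 2/9*γ123 + 7/18*γ124 + 51/10*γ134
second term: -142/15*γ1 + 8/3*γ2 - 8/5*γ3 - 64*γ4 - 7/2*γ13 + 2*γ14 + 24*γ34 - 2/9*γ123 - 7/18*γ124 - 51/10*γ134
Answer: -284/15*γ1 + 16/3*γ2 - 16/5*γ3 - 128*γ4 - 7*γ13 + 4*γ14 + 48*γ34


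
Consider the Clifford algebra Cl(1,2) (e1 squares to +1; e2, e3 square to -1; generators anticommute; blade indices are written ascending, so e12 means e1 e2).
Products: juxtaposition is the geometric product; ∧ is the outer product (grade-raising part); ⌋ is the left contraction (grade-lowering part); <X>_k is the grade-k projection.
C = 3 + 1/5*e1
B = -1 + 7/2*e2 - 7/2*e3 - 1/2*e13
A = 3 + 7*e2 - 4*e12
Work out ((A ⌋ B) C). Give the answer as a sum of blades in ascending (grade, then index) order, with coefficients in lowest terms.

step 1: -55/2 + 21/2*e2 - 21/2*e3 - 3/2*e13
step 2: -165/2 - 11/2*e1 + 63/2*e2 - 156/5*e3 - 21/10*e12 - 12/5*e13
Answer: -165/2 - 11/2*e1 + 63/2*e2 - 156/5*e3 - 21/10*e12 - 12/5*e13


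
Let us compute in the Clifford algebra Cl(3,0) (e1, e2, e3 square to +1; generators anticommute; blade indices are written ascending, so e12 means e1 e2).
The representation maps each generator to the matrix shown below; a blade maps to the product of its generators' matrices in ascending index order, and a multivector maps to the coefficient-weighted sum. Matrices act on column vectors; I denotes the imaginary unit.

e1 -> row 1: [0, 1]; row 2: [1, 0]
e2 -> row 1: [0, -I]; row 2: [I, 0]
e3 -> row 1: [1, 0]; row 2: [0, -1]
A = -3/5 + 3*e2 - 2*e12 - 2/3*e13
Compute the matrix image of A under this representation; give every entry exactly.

Bivector images (products of the table entries): rho(e12) = rho(e1)rho(e2) = row 1: [I, 0]; row 2: [0, -I]; rho(e13) = rho(e1)rho(e3) = row 1: [0, -1]; row 2: [1, 0].
M = (-3/5)*1 + (3)*rho(e2) + (-2)*rho(e12) + (-2/3)*rho(e13), summed entrywise (1 is the identity matrix):
Answer: row 1: [-3/5 - 2*I, 2/3 - 3*I]; row 2: [-2/3 + 3*I, -3/5 + 2*I]


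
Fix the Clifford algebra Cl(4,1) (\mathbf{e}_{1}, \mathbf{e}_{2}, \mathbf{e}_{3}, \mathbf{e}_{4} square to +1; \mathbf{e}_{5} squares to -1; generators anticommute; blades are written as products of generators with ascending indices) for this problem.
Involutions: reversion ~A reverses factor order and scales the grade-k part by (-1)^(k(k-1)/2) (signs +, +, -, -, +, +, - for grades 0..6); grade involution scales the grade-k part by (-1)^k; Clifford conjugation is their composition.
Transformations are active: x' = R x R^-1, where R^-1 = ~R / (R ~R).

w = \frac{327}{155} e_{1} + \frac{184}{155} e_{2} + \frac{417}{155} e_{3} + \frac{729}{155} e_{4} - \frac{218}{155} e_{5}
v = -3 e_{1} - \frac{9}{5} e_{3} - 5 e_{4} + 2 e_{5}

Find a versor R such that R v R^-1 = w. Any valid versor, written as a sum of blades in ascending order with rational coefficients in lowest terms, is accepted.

A norm check does it: q(v) = q(w) = \frac{831}{25}, hence R = v + w = -\frac{138}{155} e_{1} + \frac{184}{155} e_{2} + \frac{138}{155} e_{3} - \frac{46}{155} e_{4} + \frac{92}{155} e_{5} realises the map — parallel part kept, (v - w)/2 negated, v carried to w.
Answer: -\frac{138}{155} e_{1} + \frac{184}{155} e_{2} + \frac{138}{155} e_{3} - \frac{46}{155} e_{4} + \frac{92}{155} e_{5}


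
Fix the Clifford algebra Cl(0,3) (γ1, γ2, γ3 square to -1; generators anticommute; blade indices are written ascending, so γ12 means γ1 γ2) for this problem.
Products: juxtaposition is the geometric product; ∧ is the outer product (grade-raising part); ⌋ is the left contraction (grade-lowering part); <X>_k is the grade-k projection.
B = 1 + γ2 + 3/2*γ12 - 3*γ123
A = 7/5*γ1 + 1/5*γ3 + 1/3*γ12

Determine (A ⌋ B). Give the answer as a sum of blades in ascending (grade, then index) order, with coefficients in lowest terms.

step 1: -1/2 - 21/10*γ2 + γ3 + 3/5*γ12 + 21/5*γ23
Answer: -1/2 - 21/10*γ2 + γ3 + 3/5*γ12 + 21/5*γ23


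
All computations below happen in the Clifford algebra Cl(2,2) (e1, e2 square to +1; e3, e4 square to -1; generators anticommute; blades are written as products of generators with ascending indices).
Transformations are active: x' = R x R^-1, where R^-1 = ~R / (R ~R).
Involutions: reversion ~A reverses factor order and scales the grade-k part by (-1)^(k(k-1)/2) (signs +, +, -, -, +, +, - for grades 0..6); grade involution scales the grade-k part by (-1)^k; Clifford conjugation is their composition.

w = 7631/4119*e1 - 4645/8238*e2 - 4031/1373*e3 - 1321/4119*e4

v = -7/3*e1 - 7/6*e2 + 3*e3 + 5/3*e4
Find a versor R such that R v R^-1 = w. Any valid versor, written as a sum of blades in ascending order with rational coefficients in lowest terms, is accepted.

R = v + w = -660/1373*e1 - 2376/1373*e2 + 88/1373*e3 + 1848/1373*e4 works: the equal norms (-179/36) guarantee its sandwich swaps v into w.
Answer: -660/1373*e1 - 2376/1373*e2 + 88/1373*e3 + 1848/1373*e4


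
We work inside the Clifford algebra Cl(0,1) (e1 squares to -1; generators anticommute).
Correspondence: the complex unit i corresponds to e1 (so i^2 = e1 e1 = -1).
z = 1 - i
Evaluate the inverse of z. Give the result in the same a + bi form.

In blades: z = 1 - e1.
With qbar = 1 + e1 (scalar fixed, mapped units negated), z qbar = 2 (the sum of squared coefficients), so z^-1 = qbar / (2) = 1/2 + 1/2*e1; translating back:
Answer: 1/2 + 1/2*i


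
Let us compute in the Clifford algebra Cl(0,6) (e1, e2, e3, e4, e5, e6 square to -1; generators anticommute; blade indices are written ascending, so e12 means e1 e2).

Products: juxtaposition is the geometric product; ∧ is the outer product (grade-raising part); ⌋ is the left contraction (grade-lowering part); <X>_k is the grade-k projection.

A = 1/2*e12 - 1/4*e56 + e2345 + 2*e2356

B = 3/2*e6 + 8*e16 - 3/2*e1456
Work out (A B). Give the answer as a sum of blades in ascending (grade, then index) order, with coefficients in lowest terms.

step 1: 3/8*e5 - 3/8*e14 + 2*e15 + 4*e26 + 3/4*e126 - 3*e235 + 3*e1234 - 16*e1235 + 3/2*e1236 - 3/4*e2456 + 3/2*e23456 + 8*e123456
Answer: 3/8*e5 - 3/8*e14 + 2*e15 + 4*e26 + 3/4*e126 - 3*e235 + 3*e1234 - 16*e1235 + 3/2*e1236 - 3/4*e2456 + 3/2*e23456 + 8*e123456


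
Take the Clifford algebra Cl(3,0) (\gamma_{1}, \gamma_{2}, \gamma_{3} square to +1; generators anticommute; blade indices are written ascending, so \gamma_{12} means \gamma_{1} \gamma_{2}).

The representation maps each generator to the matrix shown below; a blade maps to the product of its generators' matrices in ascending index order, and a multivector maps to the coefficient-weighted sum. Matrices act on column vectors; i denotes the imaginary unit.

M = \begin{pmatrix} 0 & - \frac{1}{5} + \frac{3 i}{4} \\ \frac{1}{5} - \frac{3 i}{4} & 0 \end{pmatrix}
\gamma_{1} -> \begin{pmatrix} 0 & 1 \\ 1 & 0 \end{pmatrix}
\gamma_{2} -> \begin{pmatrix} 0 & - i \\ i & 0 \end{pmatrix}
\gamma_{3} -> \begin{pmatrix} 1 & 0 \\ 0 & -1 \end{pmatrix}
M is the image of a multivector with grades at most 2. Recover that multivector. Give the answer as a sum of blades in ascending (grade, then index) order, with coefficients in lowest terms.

Method: 1, rho(\gamma_{1}), rho(\gamma_{2}), rho(\gamma_{3}) form a trace-orthogonal basis of the 2x2 complex matrices (tr(X Y) = 2 if X = Y, else 0), so M = m0*1 + m1*rho(\gamma_{1}) + m2*rho(\gamma_{2}) + m3*rho(\gamma_{3}) with m0 = tr(M)/2 = 0, m1 = tr(M rho(\gamma_{1}))/2 = 0, m2 = tr(M rho(\gamma_{2}))/2 = - \frac{3}{4} - \frac{i}{5}, m3 = tr(M rho(\gamma_{3}))/2 = 0.
Multiplying table entries, the bivector images are rho(\gamma_{12}) = i*rho(\gamma_{3}), rho(\gamma_{13}) = -i*rho(\gamma_{2}), rho(\gamma_{23}) = i*rho(\gamma_{1}); with real blade coefficients the real parts of m0..m3 are the coefficients of 1, \gamma_{1}, \gamma_{2}, \gamma_{3} and the imaginary parts give the bivectors (\gamma_{23}: Im m1, \gamma_{13}: -Im m2, \gamma_{12}: Im m3).
Answer: -\frac{3}{4} \gamma_{2} + \frac{1}{5} \gamma_{13}


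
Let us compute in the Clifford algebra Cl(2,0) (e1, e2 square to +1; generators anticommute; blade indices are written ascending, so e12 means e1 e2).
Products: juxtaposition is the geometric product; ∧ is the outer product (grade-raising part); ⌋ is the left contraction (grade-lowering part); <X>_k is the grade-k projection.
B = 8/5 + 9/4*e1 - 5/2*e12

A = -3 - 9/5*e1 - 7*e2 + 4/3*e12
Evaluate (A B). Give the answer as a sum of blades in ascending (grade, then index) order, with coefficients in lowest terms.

step 1: -331/60 - 2713/100*e1 - 97/10*e2 + 1523/60*e12
Answer: -331/60 - 2713/100*e1 - 97/10*e2 + 1523/60*e12


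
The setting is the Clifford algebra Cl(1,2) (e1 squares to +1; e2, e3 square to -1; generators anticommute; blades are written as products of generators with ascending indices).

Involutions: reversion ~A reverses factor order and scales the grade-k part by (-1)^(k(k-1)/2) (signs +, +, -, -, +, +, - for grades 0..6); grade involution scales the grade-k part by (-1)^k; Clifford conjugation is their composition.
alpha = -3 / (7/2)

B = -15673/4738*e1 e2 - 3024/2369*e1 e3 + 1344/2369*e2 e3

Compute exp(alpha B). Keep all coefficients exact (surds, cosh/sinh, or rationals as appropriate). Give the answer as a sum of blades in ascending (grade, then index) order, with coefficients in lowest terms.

B^2 term by term: the squares give (-15673/4738)^2*(e1 e2)^2 + (-3024/2369)^2*(e1 e3)^2 + (1344/2369)^2*(e2 e3)^2 = 245642929/22448644*(+1) + 9144576/5612161*(+1) + 1806336/5612161*(-1) = 49/4 (each basis 2-blade squares to minus the product of its generators' squares); cross terms between blades sharing an index anticommute and cancel. So B^2 = 49/4.
B^2 = 49/4 — hyperbolic case — the even/odd split gives cosh and sinh: l = 7/2, alpha*l = -3, so exp(alpha B) = cosh(-3) + (sinh(-3)/(7/2))*B = cosh(3) + (-2*sinh(3)/7)*B.
Answer: cosh(3) + 2239*sinh(3)/2369*e1 e2 + 864*sinh(3)/2369*e1 e3 - 384*sinh(3)/2369*e2 e3


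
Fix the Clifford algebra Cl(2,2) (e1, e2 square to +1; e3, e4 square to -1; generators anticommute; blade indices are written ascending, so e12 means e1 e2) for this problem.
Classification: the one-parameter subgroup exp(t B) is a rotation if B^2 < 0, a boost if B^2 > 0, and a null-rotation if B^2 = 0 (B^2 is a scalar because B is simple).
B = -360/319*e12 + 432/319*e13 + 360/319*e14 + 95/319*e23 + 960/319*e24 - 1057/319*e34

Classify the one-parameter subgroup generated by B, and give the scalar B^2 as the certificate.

B^2 term by term: the squares give (-360/319)^2*(e12)^2 + (432/319)^2*(e13)^2 + (360/319)^2*(e14)^2 + (95/319)^2*(e23)^2 + (960/319)^2*(e24)^2 + (-1057/319)^2*(e34)^2 = 129600/101761*(-1) + 186624/101761*(+1) + 129600/101761*(+1) + 9025/101761*(+1) + 921600/101761*(+1) + 1117249/101761*(-1) = 0 (each basis 2-blade squares to minus the product of its generators' squares); cross terms between blades sharing an index anticommute and cancel; the commuting (index-disjoint) pairs give grade-4 terms 2*c*c'*(blade product), which cancel blade by blade — e1234: 761040/101761 - 829440/101761 + 68400/101761 = 0 — confirming B is simple. So B^2 = 0.
Answer: null-rotation, certificate B^2 = 0. The scalar 0 is the complete invariant here: its sign names the subgroup type.


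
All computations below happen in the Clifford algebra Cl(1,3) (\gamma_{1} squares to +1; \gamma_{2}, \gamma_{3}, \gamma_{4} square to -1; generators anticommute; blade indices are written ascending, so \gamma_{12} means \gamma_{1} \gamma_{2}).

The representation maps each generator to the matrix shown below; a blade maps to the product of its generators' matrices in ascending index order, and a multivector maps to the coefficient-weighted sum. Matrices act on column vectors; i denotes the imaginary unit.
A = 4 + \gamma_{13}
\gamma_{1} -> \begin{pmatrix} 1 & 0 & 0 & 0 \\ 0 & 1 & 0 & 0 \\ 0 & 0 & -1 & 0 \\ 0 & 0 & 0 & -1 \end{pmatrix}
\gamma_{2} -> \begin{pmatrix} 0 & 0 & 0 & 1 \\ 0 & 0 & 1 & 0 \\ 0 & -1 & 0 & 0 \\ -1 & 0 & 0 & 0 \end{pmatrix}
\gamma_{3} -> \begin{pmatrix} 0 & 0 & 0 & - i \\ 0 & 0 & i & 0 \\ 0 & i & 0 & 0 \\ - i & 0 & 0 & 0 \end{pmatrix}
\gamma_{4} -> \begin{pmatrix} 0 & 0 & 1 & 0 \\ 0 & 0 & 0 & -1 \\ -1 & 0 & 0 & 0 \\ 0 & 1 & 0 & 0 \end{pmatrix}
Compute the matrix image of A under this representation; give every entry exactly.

Bivector images (products of the table entries): rho(\gamma_{13}) = rho(\gamma_{1})rho(\gamma_{3}) = \begin{pmatrix} 0 & 0 & 0 & - i \\ 0 & 0 & i & 0 \\ 0 & - i & 0 & 0 \\ i & 0 & 0 & 0 \end{pmatrix}.
M = (4)*1 + (1)*rho(\gamma_{13}), summed entrywise (1 is the identity matrix):
Answer: \begin{pmatrix} 4 & 0 & 0 & - i \\ 0 & 4 & i & 0 \\ 0 & - i & 4 & 0 \\ i & 0 & 0 & 4 \end{pmatrix}


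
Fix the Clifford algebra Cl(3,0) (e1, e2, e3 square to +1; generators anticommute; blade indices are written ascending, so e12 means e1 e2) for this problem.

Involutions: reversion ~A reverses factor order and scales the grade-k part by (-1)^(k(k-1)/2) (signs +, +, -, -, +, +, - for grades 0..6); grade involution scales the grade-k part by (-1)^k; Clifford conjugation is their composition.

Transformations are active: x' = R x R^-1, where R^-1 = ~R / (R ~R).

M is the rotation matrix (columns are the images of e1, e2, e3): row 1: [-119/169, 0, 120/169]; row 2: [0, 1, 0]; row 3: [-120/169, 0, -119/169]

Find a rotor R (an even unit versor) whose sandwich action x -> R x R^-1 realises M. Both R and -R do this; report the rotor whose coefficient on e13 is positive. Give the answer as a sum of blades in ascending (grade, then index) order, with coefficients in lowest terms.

Method: write R = a + b12*e12 + b13*e13 + b23*e23 with a^2 + b12^2 + b13^2 + b23^2 = 1 (so R^-1 = ~R). Expanding the columns R e_j ~R gives tr M = 4a^2 - 1 and, from the antisymmetric part, M21 - M12 = -4a*b12, M13 - M31 = 4a*b13, M32 - M23 = -4a*b23.
Here tr M = -69/169, so a^2 = (1 + tr M)/4 = 25/169 and a = ±5/13. Taking a = 5/13: M21 - M12 = 0, M13 - M31 = 240/169, M32 - M23 = 0, giving b12 = 0, b13 = 12/13, b23 = 0, i.e. R = 5/13 + 12/13*e13.
Its e13 coefficient is already positive.
Answer: 5/13 + 12/13*e13. Uniqueness: Spin(3) -> SO(3) maps R and -R to the same rotation of trace -69/169; fixing the sign of the e13 coefficient removes the ambiguity.


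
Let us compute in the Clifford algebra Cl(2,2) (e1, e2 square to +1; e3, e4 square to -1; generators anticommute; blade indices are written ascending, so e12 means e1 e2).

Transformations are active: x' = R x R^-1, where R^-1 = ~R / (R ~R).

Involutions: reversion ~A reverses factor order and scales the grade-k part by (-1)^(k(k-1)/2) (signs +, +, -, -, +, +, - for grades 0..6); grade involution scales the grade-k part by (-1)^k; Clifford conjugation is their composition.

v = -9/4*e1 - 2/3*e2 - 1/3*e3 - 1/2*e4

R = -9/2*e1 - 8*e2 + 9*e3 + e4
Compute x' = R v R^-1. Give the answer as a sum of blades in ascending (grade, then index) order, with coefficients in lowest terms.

~R = -9/2*e1 - 8*e2 + 9*e3 + e4, and R ~R = 9/4, so R^-1 = ~R / (9/4).
R v = 455/24 - 15*e12 + 87/4*e13 + 9/2*e14 + 26/3*e23 + 14/3*e24 - 25/6*e34
Answer: -883/12*e1 - 3622/27*e2 + 152*e3 + 937/54*e4


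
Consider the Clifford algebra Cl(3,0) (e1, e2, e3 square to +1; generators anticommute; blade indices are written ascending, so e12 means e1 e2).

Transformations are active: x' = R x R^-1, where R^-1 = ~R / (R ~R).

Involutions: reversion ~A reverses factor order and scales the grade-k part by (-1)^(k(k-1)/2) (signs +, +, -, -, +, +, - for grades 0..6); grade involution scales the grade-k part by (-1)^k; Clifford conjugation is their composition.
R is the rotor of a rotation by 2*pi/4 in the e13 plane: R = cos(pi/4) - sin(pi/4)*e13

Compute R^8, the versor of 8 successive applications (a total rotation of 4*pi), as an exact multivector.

Rotor phase runs at HALF the rotation angle; powers of one rotor simply add phase, so after 8 steps in e13 the phase is 8*pi/4 = 2*pi and R^8 = cos(2*pi) - sin(2*pi)*e13.
cos(2*pi) = 1 and sin(2*pi) = 0, so R^8 = 1. The total rotation 4*pi is 2 full turns, so every vector returns to itself, yet the rotor is +1, back on the identity sheet (an even number of 2*pi turns).
Answer: 1
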